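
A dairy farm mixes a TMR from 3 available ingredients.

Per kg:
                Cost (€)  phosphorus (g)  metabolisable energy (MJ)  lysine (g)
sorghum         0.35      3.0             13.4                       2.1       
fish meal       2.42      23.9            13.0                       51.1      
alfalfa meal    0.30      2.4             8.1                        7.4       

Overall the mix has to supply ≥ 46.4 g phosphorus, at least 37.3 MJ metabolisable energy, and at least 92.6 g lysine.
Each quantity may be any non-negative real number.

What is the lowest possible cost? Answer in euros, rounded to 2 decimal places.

€4.75

Set it up as a linear program. Let x1 = kg of sorghum, x2 = kg of fish meal, x3 = kg of alfalfa meal.
Minimize 0.35x1 + 2.42x2 + 0.3x3 s.t.:
  3x1 + 23.9x2 + 2.4x3 ≥ 46.4   (phosphorus)
  13.4x1 + 13x2 + 8.1x3 ≥ 37.3   (metabolisable energy)
  2.1x1 + 51.1x2 + 7.4x3 ≥ 92.6   (lysine)
  x1, x2, x3 ≥ 0.
The minimum-cost mix takes nothing from alfalfa meal — only sorghum, fish meal. The phosphorus and metabolisable energy requirements are met with equality.
That vertex is x1 = 1.025, x2 = 1.813.
Hence cost = 0.35·1.025 + 2.42·1.813 = €4.7462.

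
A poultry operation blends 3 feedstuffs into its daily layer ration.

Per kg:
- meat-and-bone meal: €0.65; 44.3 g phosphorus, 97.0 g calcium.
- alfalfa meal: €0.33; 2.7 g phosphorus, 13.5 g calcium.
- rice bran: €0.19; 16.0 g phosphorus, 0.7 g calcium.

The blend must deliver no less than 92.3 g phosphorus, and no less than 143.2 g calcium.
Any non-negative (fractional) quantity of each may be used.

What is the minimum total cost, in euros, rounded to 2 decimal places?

€1.28

This is a linear program. Let x1 = kg of meat-and-bone meal, x2 = kg of alfalfa meal, x3 = kg of rice bran.
min 0.65x1 + 0.33x2 + 0.19x3 s.t.:
  44.3x1 + 2.7x2 + 16x3 ≥ 92.3   (phosphorus)
  97x1 + 13.5x2 + 0.7x3 ≥ 143.2   (calcium)
  x1, x2, x3 ≥ 0.
At the optimum only meat-and-bone meal, rice bran are positive (alfalfa meal = 0). There the phosphorus and calcium constraints are tight.
So meat-and-bone meal = 1.464 kg, rice bran = 1.716 kg.
Hence cost = 0.65·1.464 + 0.19·1.716 = €1.2776.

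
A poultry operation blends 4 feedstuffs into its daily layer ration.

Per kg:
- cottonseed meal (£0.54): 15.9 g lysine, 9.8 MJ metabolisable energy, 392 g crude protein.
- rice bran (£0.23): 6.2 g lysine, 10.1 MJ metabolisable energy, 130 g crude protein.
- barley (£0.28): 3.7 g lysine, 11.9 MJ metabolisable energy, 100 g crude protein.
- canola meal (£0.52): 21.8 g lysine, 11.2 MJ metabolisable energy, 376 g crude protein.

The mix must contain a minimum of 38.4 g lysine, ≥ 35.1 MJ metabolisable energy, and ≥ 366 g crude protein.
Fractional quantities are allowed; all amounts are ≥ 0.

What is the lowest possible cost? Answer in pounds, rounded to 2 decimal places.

Set it up as a linear program. Let x1 = kg of cottonseed meal, x2 = kg of rice bran, x3 = kg of barley, x4 = kg of canola meal.
min 0.54x1 + 0.23x2 + 0.28x3 + 0.52x4 s.t.:
  15.9x1 + 6.2x2 + 3.7x3 + 21.8x4 ≥ 38.4   (lysine)
  9.8x1 + 10.1x2 + 11.9x3 + 11.2x4 ≥ 35.1   (metabolisable energy)
  392x1 + 130x2 + 100x3 + 376x4 ≥ 366   (crude protein)
  x1, x2, x3, x4 ≥ 0.
The minimum-cost mix takes nothing from cottonseed meal, barley — only rice bran, canola meal. Binding constraints: lysine and metabolisable energy.
Optimal quantities: rice bran = 2.223 kg, canola meal = 1.129 kg.
Hence cost = 0.23·2.223 + 0.52·1.129 = £1.0984.

£1.10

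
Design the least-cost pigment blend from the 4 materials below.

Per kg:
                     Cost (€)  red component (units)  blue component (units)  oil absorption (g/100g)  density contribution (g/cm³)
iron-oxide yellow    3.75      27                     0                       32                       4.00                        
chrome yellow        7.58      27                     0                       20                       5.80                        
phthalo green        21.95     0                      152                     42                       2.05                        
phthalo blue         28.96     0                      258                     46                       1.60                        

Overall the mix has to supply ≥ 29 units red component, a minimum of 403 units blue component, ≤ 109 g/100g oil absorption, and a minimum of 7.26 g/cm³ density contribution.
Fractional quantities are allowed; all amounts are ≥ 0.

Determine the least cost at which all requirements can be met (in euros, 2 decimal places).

Let x1 = kg of iron-oxide yellow, x2 = kg of chrome yellow, x3 = kg of phthalo green, x4 = kg of phthalo blue.
min 3.75x1 + 7.58x2 + 21.95x3 + 28.96x4 subject to:
  27x1 + 27x2 ≥ 29   (red component)
  152x3 + 258x4 ≥ 403   (blue component)
  32x1 + 20x2 + 42x3 + 46x4 ≤ 109   (oil absorption)
  4x1 + 5.8x2 + 2.05x3 + 1.6x4 ≥ 7.26   (density contribution)
  x1, x2, x3, x4 ≥ 0.
The minimum-cost mix takes nothing from phthalo green — only iron-oxide yellow, chrome yellow, phthalo blue. There the blue component, oil absorption, density contribution constraints are tight.
So iron-oxide yellow = 1.139 kg, chrome yellow = 0.03556 kg, phthalo blue = 1.562 kg.
Objective = 3.75·1.139 + 7.58·0.03556 + 28.96·1.562 = 49.7763.

€49.78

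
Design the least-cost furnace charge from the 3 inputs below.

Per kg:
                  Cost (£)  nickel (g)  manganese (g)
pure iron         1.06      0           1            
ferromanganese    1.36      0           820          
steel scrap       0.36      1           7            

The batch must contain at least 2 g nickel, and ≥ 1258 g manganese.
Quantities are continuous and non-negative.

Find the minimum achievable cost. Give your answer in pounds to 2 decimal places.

Set it up as a linear program. Let x1 = kg of pure iron, x2 = kg of ferromanganese, x3 = kg of steel scrap.
Minimise 1.06x1 + 1.36x2 + 0.36x3 s.t.:
  1x3 ≥ 2   (nickel)
  1x1 + 820x2 + 7x3 ≥ 1258   (manganese)
  x1, x2, x3 ≥ 0.
At the optimum only ferromanganese, steel scrap are positive (pure iron = 0). The nickel and manganese requirements are met with equality.
That vertex is x2 = 1.517, x3 = 2.
Cost = 1.36·1.517 + 0.36·2 = 2.7831.

£2.78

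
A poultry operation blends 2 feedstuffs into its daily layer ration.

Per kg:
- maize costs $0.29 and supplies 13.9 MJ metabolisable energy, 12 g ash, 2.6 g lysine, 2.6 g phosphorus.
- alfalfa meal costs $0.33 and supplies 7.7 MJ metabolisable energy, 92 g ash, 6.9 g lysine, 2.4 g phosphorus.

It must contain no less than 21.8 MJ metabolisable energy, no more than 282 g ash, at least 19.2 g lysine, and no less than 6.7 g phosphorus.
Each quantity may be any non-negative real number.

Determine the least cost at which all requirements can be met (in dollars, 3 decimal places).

$0.924

Let x1 = kg of maize, x2 = kg of alfalfa meal.
min 0.29x1 + 0.33x2 subject to:
  13.9x1 + 7.7x2 ≥ 21.8   (metabolisable energy)
  12x1 + 92x2 ≤ 282   (ash)
  2.6x1 + 6.9x2 ≥ 19.2   (lysine)
  2.6x1 + 2.4x2 ≥ 6.7   (phosphorus)
  x1, x2 ≥ 0.
Both inputs are positive at the optimum. Binding constraints: metabolisable energy and lysine.
Solving gives x1 = 0.034, x2 = 2.77.
Cost = 0.29·0.034 + 0.33·2.77 = 0.92396.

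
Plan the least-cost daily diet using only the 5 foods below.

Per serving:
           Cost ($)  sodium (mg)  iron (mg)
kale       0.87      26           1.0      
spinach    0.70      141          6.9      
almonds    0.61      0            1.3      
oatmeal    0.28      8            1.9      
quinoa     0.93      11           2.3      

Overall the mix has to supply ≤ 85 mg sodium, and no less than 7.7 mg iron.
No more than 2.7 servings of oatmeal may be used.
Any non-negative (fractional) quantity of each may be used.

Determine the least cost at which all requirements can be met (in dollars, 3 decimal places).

Treat it as an LP. Let x1 = servings of kale, x2 = servings of spinach, x3 = servings of almonds, x4 = servings of oatmeal, x5 = servings of quinoa.
Minimise 0.87x1 + 0.7x2 + 0.61x3 + 0.28x4 + 0.93x5 subject to:
  26x1 + 141x2 + 8x4 + 11x5 ≤ 85   (sodium)
  1x1 + 6.9x2 + 1.3x3 + 1.9x4 + 2.3x5 ≥ 7.7   (iron)
  x4 ≤ 2.7
  x1, x2, x3, x4, x5 ≥ 0.
The cheapest feasible vertex uses only spinach, oatmeal; kale, almonds, quinoa are not used. There the sodium and iron constraints are tight.
Solving gives x2 = 0.4697, x4 = 2.347.
Hence cost = 0.7·0.4697 + 0.28·2.347 = $0.98595.

$0.986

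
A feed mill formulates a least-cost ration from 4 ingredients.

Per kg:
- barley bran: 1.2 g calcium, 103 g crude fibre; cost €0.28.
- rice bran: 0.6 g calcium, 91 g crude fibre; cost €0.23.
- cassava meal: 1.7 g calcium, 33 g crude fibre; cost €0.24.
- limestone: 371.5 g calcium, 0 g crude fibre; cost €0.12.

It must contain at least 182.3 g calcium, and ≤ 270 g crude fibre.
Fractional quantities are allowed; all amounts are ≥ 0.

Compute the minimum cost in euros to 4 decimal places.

€0.0589

Let x1 = kg of barley bran, x2 = kg of rice bran, x3 = kg of cassava meal, x4 = kg of limestone.
min 0.28x1 + 0.23x2 + 0.24x3 + 0.12x4 subject to:
  1.2x1 + 0.6x2 + 1.7x3 + 371.5x4 ≥ 182.3   (calcium)
  103x1 + 91x2 + 33x3 ≤ 270   (crude fibre)
  x1, x2, x3, x4 ≥ 0.
The minimum-cost mix takes nothing from barley bran, rice bran, cassava meal — only limestone. There the calcium constraint is tight.
That vertex is x4 = 0.4907.
Objective = 0.12·0.4907 = 0.058884.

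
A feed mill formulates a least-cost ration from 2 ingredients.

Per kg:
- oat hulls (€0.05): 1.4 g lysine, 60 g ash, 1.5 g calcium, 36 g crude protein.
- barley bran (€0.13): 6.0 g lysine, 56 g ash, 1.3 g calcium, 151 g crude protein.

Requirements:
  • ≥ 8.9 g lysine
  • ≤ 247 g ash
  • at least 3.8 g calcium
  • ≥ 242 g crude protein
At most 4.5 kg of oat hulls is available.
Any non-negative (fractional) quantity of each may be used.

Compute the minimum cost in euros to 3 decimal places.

€0.236

Treat it as an LP. Let x1 = kg of oat hulls, x2 = kg of barley bran.
Minimise 0.05x1 + 0.13x2 with:
  1.4x1 + 6x2 ≥ 8.9   (lysine)
  60x1 + 56x2 ≤ 247   (ash)
  1.5x1 + 1.3x2 ≥ 3.8   (calcium)
  36x1 + 151x2 ≥ 242   (crude protein)
  x1 ≤ 4.5
  x1, x2 ≥ 0.
Both inputs are positive at the optimum. There the calcium and crude protein constraints are tight.
Optimal quantities: oat hulls = 1.442 kg, barley bran = 1.259 kg.
Cost = 0.05·1.442 + 0.13·1.259 = 0.23577.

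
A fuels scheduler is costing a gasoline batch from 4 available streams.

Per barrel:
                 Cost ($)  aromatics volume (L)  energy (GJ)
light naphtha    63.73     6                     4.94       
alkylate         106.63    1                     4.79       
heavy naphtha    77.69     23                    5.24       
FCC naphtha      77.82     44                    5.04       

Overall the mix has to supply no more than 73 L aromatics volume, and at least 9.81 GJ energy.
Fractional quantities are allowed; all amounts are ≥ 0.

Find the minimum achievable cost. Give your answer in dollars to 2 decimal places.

$126.56

Let x1 = barrels of light naphtha, x2 = barrels of alkylate, x3 = barrels of heavy naphtha, x4 = barrels of FCC naphtha.
Minimise 63.73x1 + 106.63x2 + 77.69x3 + 77.82x4 with:
  6x1 + 1x2 + 23x3 + 44x4 ≤ 73   (aromatics volume)
  4.94x1 + 4.79x2 + 5.24x3 + 5.04x4 ≥ 9.81   (energy)
  x1, x2, x3, x4 ≥ 0.
The minimum-cost mix takes nothing from alkylate, heavy naphtha, FCC naphtha — only light naphtha. Binding constraint: energy.
That vertex is x1 = 1.9858.
Cost = 63.73·1.9858 = 126.55503.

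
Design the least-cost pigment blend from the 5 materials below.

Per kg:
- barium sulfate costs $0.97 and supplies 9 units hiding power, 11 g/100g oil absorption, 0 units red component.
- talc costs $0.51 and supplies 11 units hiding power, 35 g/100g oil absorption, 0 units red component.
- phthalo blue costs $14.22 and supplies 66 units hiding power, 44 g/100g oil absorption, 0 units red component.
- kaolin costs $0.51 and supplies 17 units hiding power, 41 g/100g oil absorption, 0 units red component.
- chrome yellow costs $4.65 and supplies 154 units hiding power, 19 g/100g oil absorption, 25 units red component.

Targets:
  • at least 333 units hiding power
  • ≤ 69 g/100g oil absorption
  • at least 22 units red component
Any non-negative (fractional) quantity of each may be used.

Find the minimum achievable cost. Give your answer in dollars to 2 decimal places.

$10.05

Let x1 = kg of barium sulfate, x2 = kg of talc, x3 = kg of phthalo blue, x4 = kg of kaolin, x5 = kg of chrome yellow.
Minimise 0.97x1 + 0.51x2 + 14.22x3 + 0.51x4 + 4.65x5 s.t.:
  9x1 + 11x2 + 66x3 + 17x4 + 154x5 ≥ 333   (hiding power)
  11x1 + 35x2 + 44x3 + 41x4 + 19x5 ≤ 69   (oil absorption)
  25x5 ≥ 22   (red component)
  x1, x2, x3, x4, x5 ≥ 0.
The minimum-cost mix takes nothing from barium sulfate, talc, phthalo blue — only kaolin, chrome yellow. The hiding power and oil absorption requirements are met with equality.
Solving gives x4 = 0.7176, x5 = 2.083.
Hence cost = 0.51·0.7176 + 4.65·2.083 = $10.0519.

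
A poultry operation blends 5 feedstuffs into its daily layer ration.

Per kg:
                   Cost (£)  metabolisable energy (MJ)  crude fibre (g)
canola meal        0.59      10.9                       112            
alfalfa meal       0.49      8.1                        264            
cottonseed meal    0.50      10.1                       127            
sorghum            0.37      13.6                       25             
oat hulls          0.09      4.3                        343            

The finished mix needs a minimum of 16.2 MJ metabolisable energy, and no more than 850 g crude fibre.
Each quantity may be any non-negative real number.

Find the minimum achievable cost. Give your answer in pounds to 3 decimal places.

Set it up as a linear program. Let x1 = kg of canola meal, x2 = kg of alfalfa meal, x3 = kg of cottonseed meal, x4 = kg of sorghum, x5 = kg of oat hulls.
Minimise 0.59x1 + 0.49x2 + 0.5x3 + 0.37x4 + 0.09x5 subject to:
  10.9x1 + 8.1x2 + 10.1x3 + 13.6x4 + 4.3x5 ≥ 16.2   (metabolisable energy)
  112x1 + 264x2 + 127x3 + 25x4 + 343x5 ≤ 850   (crude fibre)
  x1, x2, x3, x4, x5 ≥ 0.
The optimal basis is {sorghum, oat hulls}; canola meal, alfalfa meal, cottonseed meal drop out. The metabolisable energy and crude fibre requirements are met with equality.
Optimal quantities: sorghum = 0.4173 kg, oat hulls = 2.448 kg.
Total cost: 0.37·0.4173 + 0.09·2.448 = 0.37472.

£0.375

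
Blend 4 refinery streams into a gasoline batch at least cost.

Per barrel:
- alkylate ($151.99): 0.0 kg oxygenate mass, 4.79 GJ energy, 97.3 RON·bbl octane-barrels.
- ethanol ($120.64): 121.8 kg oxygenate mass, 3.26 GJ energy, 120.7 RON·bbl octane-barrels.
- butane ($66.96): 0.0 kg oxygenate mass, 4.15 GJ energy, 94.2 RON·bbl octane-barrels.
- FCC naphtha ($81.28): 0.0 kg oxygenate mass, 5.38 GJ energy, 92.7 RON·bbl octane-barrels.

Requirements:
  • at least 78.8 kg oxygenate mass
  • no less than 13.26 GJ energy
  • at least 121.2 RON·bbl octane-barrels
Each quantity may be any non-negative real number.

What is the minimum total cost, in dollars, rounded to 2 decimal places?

$246.52

This is a linear program. Let x1 = barrels of alkylate, x2 = barrels of ethanol, x3 = barrels of butane, x4 = barrels of FCC naphtha.
min 151.99x1 + 120.64x2 + 66.96x3 + 81.28x4 s.t.:
  121.8x2 ≥ 78.8   (oxygenate mass)
  4.79x1 + 3.26x2 + 4.15x3 + 5.38x4 ≥ 13.26   (energy)
  97.3x1 + 120.7x2 + 94.2x3 + 92.7x4 ≥ 121.2   (octane-barrels)
  x1, x2, x3, x4 ≥ 0.
The minimum-cost mix takes nothing from alkylate, butane — only ethanol, FCC naphtha. The oxygenate mass and energy requirements are met with equality.
Solving gives x2 = 0.64696, x4 = 2.0727.
Cost = 120.64·0.64696 + 81.28·2.0727 = 246.5183.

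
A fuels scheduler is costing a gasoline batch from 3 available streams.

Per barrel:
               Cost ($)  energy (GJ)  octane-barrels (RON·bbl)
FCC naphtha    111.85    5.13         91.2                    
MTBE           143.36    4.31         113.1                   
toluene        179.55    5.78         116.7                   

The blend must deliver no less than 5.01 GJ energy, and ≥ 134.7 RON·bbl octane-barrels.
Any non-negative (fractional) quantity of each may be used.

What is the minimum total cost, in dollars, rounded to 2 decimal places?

$165.20

Set it up as a linear program. Let x1 = barrels of FCC naphtha, x2 = barrels of MTBE, x3 = barrels of toluene.
Minimise 111.85x1 + 143.36x2 + 179.55x3 subject to:
  5.13x1 + 4.31x2 + 5.78x3 ≥ 5.01   (energy)
  91.2x1 + 113.1x2 + 116.7x3 ≥ 134.7   (octane-barrels)
  x1, x2, x3 ≥ 0.
The minimum-cost mix takes nothing from MTBE, toluene — only FCC naphtha. There the octane-barrels constraint is tight.
That vertex is x1 = 1.477.
Objective = 111.85·1.477 = 165.2025.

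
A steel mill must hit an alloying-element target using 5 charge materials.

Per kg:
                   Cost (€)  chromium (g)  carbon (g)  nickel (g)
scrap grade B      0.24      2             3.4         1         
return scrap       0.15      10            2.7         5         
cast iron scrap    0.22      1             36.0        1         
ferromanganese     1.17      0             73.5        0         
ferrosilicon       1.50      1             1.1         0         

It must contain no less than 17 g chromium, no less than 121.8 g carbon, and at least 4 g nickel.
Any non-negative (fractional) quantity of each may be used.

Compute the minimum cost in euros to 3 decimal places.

€0.927

This is a linear program. Let x1 = kg of scrap grade B, x2 = kg of return scrap, x3 = kg of cast iron scrap, x4 = kg of ferromanganese, x5 = kg of ferrosilicon.
Minimize 0.24x1 + 0.15x2 + 0.22x3 + 1.17x4 + 1.5x5 with:
  2x1 + 10x2 + 1x3 + 1x5 ≥ 17   (chromium)
  3.4x1 + 2.7x2 + 36x3 + 73.5x4 + 1.1x5 ≥ 121.8   (carbon)
  1x1 + 5x2 + 1x3 ≥ 4   (nickel)
  x1, x2, x3, x4, x5 ≥ 0.
The optimal basis is {return scrap, cast iron scrap}; scrap grade B, ferromanganese, ferrosilicon drop out. There the chromium and carbon constraints are tight.
So return scrap = 1.372 kg, cast iron scrap = 3.28 kg.
Objective = 0.15·1.372 + 0.22·3.28 = 0.92740.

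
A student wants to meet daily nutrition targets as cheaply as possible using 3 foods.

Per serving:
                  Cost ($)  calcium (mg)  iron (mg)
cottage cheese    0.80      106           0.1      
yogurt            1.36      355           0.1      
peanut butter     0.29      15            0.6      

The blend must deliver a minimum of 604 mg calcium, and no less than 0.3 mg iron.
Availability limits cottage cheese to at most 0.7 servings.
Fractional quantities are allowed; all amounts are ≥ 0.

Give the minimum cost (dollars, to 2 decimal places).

Set it up as a linear program. Let x1 = servings of cottage cheese, x2 = servings of yogurt, x3 = servings of peanut butter.
Minimize 0.8x1 + 1.36x2 + 0.29x3 s.t.:
  106x1 + 355x2 + 15x3 ≥ 604   (calcium)
  0.1x1 + 0.1x2 + 0.6x3 ≥ 0.3   (iron)
  x1 ≤ 0.7
  x1, x2, x3 ≥ 0.
The minimum-cost mix takes nothing from cottage cheese — only yogurt, peanut butter. The calcium and iron requirements are met with equality.
Solving gives x2 = 1.692, x3 = 0.218.
Cost = 1.36·1.692 + 0.29·0.218 = 2.3643.

$2.36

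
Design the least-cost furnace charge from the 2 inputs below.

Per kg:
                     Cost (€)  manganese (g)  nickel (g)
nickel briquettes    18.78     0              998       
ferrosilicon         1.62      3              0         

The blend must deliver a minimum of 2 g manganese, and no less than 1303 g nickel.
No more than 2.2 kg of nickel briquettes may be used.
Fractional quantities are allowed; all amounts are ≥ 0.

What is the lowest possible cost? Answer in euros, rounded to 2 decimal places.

€25.60

Let x1 = kg of nickel briquettes, x2 = kg of ferrosilicon.
min 18.78x1 + 1.62x2 subject to:
  3x2 ≥ 2   (manganese)
  998x1 ≥ 1303   (nickel)
  x1 ≤ 2.2
  x1, x2 ≥ 0.
Both inputs are positive at the optimum. Binding constraints: manganese and nickel.
Solving gives x1 = 1.3056, x2 = 0.66667.
Objective = 18.78·1.3056 + 1.62·0.66667 = 25.5992.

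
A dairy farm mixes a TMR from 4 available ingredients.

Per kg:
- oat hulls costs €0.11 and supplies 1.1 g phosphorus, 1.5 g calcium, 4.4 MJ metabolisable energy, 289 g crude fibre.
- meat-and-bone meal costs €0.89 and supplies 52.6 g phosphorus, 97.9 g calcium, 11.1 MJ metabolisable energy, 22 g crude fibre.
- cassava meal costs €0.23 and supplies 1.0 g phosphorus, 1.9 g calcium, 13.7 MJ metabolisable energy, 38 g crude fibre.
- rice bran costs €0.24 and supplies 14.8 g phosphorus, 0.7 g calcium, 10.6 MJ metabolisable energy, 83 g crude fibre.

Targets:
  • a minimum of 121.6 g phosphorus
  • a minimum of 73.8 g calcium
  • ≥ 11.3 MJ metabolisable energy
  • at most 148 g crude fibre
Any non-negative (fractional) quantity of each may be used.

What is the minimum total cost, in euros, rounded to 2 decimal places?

€2.04

This is a linear program. Let x1 = kg of oat hulls, x2 = kg of meat-and-bone meal, x3 = kg of cassava meal, x4 = kg of rice bran.
min 0.11x1 + 0.89x2 + 0.23x3 + 0.24x4 subject to:
  1.1x1 + 52.6x2 + 1x3 + 14.8x4 ≥ 121.6   (phosphorus)
  1.5x1 + 97.9x2 + 1.9x3 + 0.7x4 ≥ 73.8   (calcium)
  4.4x1 + 11.1x2 + 13.7x3 + 10.6x4 ≥ 11.3   (metabolisable energy)
  289x1 + 22x2 + 38x3 + 83x4 ≤ 148   (crude fibre)
  x1, x2, x3, x4 ≥ 0.
The optimal basis is {meat-and-bone meal, rice bran}; oat hulls, cassava meal drop out. There the phosphorus and crude fibre constraints are tight.
Optimal quantities: meat-and-bone meal = 1.956 kg, rice bran = 1.265 kg.
Objective = 0.89·1.956 + 0.24·1.265 = 2.0444.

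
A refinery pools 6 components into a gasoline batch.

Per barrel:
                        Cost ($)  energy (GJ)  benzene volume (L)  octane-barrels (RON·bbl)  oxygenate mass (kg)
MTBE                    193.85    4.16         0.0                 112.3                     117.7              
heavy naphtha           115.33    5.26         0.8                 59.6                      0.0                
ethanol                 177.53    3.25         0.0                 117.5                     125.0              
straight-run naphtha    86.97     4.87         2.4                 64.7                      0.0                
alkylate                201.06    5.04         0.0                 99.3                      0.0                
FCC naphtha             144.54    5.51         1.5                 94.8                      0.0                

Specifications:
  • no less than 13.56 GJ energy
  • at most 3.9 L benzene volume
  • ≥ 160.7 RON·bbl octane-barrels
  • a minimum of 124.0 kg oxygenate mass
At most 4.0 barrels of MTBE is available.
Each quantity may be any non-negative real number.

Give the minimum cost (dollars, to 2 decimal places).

Let x1 = barrels of MTBE, x2 = barrels of heavy naphtha, x3 = barrels of ethanol, x4 = barrels of straight-run naphtha, x5 = barrels of alkylate, x6 = barrels of FCC naphtha.
Minimize 193.85x1 + 115.33x2 + 177.53x3 + 86.97x4 + 201.06x5 + 144.54x6 subject to:
  4.16x1 + 5.26x2 + 3.25x3 + 4.87x4 + 5.04x5 + 5.51x6 ≥ 13.56   (energy)
  0.8x2 + 2.4x4 + 1.5x6 ≤ 3.9   (benzene volume)
  112.3x1 + 59.6x2 + 117.5x3 + 64.7x4 + 99.3x5 + 94.8x6 ≥ 160.7   (octane-barrels)
  117.7x1 + 125x3 ≥ 124   (oxygenate mass)
  x1 ≤ 4
  x1, x2, x3, x4, x5, x6 ≥ 0.
The cheapest feasible vertex uses only heavy naphtha, ethanol, straight-run naphtha; MTBE, alkylate, FCC naphtha are not used. There the energy, benzene volume, oxygenate mass constraints are tight.
Solving gives x2 = 0.666063, x3 = 0.992, x4 = 1.40298.
Hence cost = 115.33·0.666063 + 177.53·0.992 + 86.97·1.40298 = $374.9440.

$374.94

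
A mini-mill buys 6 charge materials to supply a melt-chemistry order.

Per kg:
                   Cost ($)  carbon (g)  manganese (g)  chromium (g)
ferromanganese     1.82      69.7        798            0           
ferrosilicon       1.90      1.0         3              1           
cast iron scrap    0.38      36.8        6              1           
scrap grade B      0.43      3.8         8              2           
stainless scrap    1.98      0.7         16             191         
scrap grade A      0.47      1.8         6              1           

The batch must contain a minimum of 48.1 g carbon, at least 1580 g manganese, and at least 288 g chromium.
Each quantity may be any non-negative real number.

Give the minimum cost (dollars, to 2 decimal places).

This is a linear program. Let x1 = kg of ferromanganese, x2 = kg of ferrosilicon, x3 = kg of cast iron scrap, x4 = kg of scrap grade B, x5 = kg of stainless scrap, x6 = kg of scrap grade A.
min 1.82x1 + 1.9x2 + 0.38x3 + 0.43x4 + 1.98x5 + 0.47x6 s.t.:
  69.7x1 + 1x2 + 36.8x3 + 3.8x4 + 0.7x5 + 1.8x6 ≥ 48.1   (carbon)
  798x1 + 3x2 + 6x3 + 8x4 + 16x5 + 6x6 ≥ 1580   (manganese)
  1x2 + 1x3 + 2x4 + 191x5 + 1x6 ≥ 288   (chromium)
  x1, x2, x3, x4, x5, x6 ≥ 0.
The cheapest feasible vertex uses only ferromanganese, stainless scrap; ferrosilicon, cast iron scrap, scrap grade B, scrap grade A are not used. There the manganese and chromium constraints are tight.
Optimal quantities: ferromanganese = 1.95 kg, stainless scrap = 1.508 kg.
Total cost: 1.82·1.95 + 1.98·1.508 = 6.5348.

$6.53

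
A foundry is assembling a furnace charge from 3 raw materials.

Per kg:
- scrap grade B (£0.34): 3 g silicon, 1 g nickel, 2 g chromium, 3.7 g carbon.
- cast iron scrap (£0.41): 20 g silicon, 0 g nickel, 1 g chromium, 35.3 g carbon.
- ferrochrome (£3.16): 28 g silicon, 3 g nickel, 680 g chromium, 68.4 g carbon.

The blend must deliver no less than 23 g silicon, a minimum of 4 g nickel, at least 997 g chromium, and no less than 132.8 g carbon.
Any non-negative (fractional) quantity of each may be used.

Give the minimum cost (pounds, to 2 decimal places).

Treat it as an LP. Let x1 = kg of scrap grade B, x2 = kg of cast iron scrap, x3 = kg of ferrochrome.
Minimise 0.34x1 + 0.41x2 + 3.16x3 subject to:
  3x1 + 20x2 + 28x3 ≥ 23   (silicon)
  1x1 + 3x3 ≥ 4   (nickel)
  2x1 + 1x2 + 680x3 ≥ 997   (chromium)
  3.7x1 + 35.3x2 + 68.4x3 ≥ 132.8   (carbon)
  x1, x2, x3 ≥ 0.
The cheapest feasible vertex uses only cast iron scrap, ferrochrome; scrap grade B is not used. The chromium and carbon requirements are met with equality.
So cast iron scrap = 0.9237 kg, ferrochrome = 1.465 kg.
Cost = 0.41·0.9237 + 3.16·1.465 = 5.0081.

£5.01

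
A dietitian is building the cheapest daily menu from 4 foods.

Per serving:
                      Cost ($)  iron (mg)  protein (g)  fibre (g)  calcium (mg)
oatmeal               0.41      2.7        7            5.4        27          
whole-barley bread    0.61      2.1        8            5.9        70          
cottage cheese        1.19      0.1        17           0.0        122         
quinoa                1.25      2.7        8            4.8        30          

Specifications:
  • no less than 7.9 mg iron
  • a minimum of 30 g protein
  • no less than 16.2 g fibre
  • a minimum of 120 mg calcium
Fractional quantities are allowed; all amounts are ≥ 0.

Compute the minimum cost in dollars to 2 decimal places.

This is a linear program. Let x1 = servings of oatmeal, x2 = servings of whole-barley bread, x3 = servings of cottage cheese, x4 = servings of quinoa.
Minimize 0.41x1 + 0.61x2 + 1.19x3 + 1.25x4 with:
  2.7x1 + 2.1x2 + 0.1x3 + 2.7x4 ≥ 7.9   (iron)
  7x1 + 8x2 + 17x3 + 8x4 ≥ 30   (protein)
  5.4x1 + 5.9x2 + 4.8x4 ≥ 16.2   (fibre)
  27x1 + 70x2 + 122x3 + 30x4 ≥ 120   (calcium)
  x1, x2, x3, x4 ≥ 0.
The optimal basis is {oatmeal, cottage cheese}; whole-barley bread, quinoa drop out. There the protein and calcium constraints are tight.
That vertex is x1 = 4.101, x3 = 0.07595.
Objective = 0.41·4.101 + 1.19·0.07595 = 1.7718.

$1.77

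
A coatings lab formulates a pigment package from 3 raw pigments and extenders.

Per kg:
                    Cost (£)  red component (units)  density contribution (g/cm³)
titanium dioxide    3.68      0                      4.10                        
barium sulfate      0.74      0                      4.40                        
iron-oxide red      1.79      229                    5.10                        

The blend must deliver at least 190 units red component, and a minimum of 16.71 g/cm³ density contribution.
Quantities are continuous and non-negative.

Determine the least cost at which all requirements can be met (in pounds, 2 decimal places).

£3.58

Let x1 = kg of titanium dioxide, x2 = kg of barium sulfate, x3 = kg of iron-oxide red.
Minimise 3.68x1 + 0.74x2 + 1.79x3 subject to:
  229x3 ≥ 190   (red component)
  4.1x1 + 4.4x2 + 5.1x3 ≥ 16.71   (density contribution)
  x1, x2, x3 ≥ 0.
The cheapest feasible vertex uses only barium sulfate, iron-oxide red; titanium dioxide is not used. The red component and density contribution requirements are met with equality.
That vertex is x2 = 2.836, x3 = 0.8297.
Total cost: 0.74·2.836 + 1.79·0.8297 = 3.5838.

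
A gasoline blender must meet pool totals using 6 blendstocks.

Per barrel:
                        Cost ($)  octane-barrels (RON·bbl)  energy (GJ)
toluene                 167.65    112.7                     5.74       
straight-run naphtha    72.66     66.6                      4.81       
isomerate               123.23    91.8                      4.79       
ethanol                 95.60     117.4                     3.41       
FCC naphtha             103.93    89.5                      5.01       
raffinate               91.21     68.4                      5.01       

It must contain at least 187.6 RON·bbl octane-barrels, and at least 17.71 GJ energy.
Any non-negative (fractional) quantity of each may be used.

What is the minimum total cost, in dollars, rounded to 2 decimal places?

$267.53

Set it up as a linear program. Let x1 = barrels of toluene, x2 = barrels of straight-run naphtha, x3 = barrels of isomerate, x4 = barrels of ethanol, x5 = barrels of FCC naphtha, x6 = barrels of raffinate.
Minimize 167.65x1 + 72.66x2 + 123.23x3 + 95.6x4 + 103.93x5 + 91.21x6 with:
  112.7x1 + 66.6x2 + 91.8x3 + 117.4x4 + 89.5x5 + 68.4x6 ≥ 187.6   (octane-barrels)
  5.74x1 + 4.81x2 + 4.79x3 + 3.41x4 + 5.01x5 + 5.01x6 ≥ 17.71   (energy)
  x1, x2, x3, x4, x5, x6 ≥ 0.
The optimal basis is {straight-run naphtha}; toluene, isomerate, ethanol, FCC naphtha, raffinate drop out. There the energy constraint is tight.
So straight-run naphtha = 3.682 barrels.
Hence cost = 72.66·3.682 = $267.5341.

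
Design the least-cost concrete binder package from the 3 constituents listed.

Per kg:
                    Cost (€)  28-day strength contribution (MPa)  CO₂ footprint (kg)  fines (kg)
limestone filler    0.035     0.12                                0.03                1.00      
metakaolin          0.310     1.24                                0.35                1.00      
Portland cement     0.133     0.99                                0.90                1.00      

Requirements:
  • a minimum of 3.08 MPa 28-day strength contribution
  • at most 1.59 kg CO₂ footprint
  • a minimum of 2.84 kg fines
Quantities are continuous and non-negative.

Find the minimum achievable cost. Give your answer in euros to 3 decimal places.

Let x1 = kg of limestone filler, x2 = kg of metakaolin, x3 = kg of Portland cement.
min 0.035x1 + 0.31x2 + 0.133x3 subject to:
  0.12x1 + 1.24x2 + 0.99x3 ≥ 3.08   (28-day strength contribution)
  0.03x1 + 0.35x2 + 0.9x3 ≤ 1.59   (CO₂ footprint)
  1x1 + 1x2 + 1x3 ≥ 2.84   (fines)
  x1, x2, x3 ≥ 0.
The optimal mix uses every input. The 28-day strength contribution, CO₂ footprint, fines requirements are met with equality.
Optimal quantities: limestone filler = 0.1349 kg, metakaolin = 1.543 kg, Portland cement = 1.162 kg.
Objective = 0.035·0.1349 + 0.31·1.543 + 0.133·1.162 = 0.63760.

€0.638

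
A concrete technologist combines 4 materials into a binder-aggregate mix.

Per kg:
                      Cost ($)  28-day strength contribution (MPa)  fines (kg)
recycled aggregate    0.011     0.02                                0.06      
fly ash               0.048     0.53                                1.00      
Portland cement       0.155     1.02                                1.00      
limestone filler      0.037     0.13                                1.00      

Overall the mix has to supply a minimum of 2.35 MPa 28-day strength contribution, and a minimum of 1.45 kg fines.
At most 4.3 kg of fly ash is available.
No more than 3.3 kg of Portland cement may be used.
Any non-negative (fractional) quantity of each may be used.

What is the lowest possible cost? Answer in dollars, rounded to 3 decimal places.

Let x1 = kg of recycled aggregate, x2 = kg of fly ash, x3 = kg of Portland cement, x4 = kg of limestone filler.
min 0.011x1 + 0.048x2 + 0.155x3 + 0.037x4 with:
  0.02x1 + 0.53x2 + 1.02x3 + 0.13x4 ≥ 2.35   (28-day strength contribution)
  0.06x1 + 1x2 + 1x3 + 1x4 ≥ 1.45   (fines)
  x2 ≤ 4.3
  x3 ≤ 3.3
  x1, x2, x3, x4 ≥ 0.
The optimal basis is {fly ash, Portland cement}; recycled aggregate, limestone filler drop out. There the 28-day strength contribution and the fly ash cap constraints are tight.
Solving gives x2 = 4.3, x3 = 0.06961.
Cost = 0.048·4.3 + 0.155·0.06961 = 0.21719.

$0.217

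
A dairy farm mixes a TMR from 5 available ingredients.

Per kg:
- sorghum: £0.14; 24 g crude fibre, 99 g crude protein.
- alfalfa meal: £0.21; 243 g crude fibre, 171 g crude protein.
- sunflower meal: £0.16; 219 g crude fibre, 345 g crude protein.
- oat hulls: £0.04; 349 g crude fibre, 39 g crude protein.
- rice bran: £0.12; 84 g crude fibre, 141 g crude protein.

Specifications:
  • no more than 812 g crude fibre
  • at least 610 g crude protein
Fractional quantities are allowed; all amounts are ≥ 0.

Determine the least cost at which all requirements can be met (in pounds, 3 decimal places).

£0.283

Let x1 = kg of sorghum, x2 = kg of alfalfa meal, x3 = kg of sunflower meal, x4 = kg of oat hulls, x5 = kg of rice bran.
Minimize 0.14x1 + 0.21x2 + 0.16x3 + 0.04x4 + 0.12x5 subject to:
  24x1 + 243x2 + 219x3 + 349x4 + 84x5 ≤ 812   (crude fibre)
  99x1 + 171x2 + 345x3 + 39x4 + 141x5 ≥ 610   (crude protein)
  x1, x2, x3, x4, x5 ≥ 0.
The minimum-cost mix takes nothing from sorghum, alfalfa meal, oat hulls, rice bran — only sunflower meal. Binding constraint: crude protein.
That vertex is x3 = 1.768.
Cost = 0.16·1.768 = 0.28288.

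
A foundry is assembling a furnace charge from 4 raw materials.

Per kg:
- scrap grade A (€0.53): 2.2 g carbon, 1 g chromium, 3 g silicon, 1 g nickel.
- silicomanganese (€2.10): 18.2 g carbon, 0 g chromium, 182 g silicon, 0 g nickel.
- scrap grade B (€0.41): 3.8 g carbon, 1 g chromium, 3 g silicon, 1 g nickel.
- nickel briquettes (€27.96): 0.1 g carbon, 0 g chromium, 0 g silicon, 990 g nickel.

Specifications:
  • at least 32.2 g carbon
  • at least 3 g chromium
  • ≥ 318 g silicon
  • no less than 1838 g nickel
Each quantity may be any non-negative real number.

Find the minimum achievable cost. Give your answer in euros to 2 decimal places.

Set it up as a linear program. Let x1 = kg of scrap grade A, x2 = kg of silicomanganese, x3 = kg of scrap grade B, x4 = kg of nickel briquettes.
Minimize 0.53x1 + 2.1x2 + 0.41x3 + 27.96x4 subject to:
  2.2x1 + 18.2x2 + 3.8x3 + 0.1x4 ≥ 32.2   (carbon)
  1x1 + 1x3 ≥ 3   (chromium)
  3x1 + 182x2 + 3x3 ≥ 318   (silicon)
  1x1 + 1x3 + 990x4 ≥ 1838   (nickel)
  x1, x2, x3, x4 ≥ 0.
The cheapest feasible vertex uses only silicomanganese, scrap grade B, nickel briquettes; scrap grade A is not used. Binding constraints: chromium, silicon, nickel.
Solving gives x2 = 1.6978, x3 = 3, x4 = 1.8535.
Objective = 2.1·1.6978 + 0.41·3 + 27.96·1.8535 = 56.6192.

€56.62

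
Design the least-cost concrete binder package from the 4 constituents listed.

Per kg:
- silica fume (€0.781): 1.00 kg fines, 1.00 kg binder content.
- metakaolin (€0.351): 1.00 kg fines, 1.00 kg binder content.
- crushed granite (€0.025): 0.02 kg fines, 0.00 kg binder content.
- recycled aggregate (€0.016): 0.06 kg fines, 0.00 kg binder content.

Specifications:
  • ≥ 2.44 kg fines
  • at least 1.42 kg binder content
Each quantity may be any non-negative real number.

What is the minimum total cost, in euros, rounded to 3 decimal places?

Set it up as a linear program. Let x1 = kg of silica fume, x2 = kg of metakaolin, x3 = kg of crushed granite, x4 = kg of recycled aggregate.
min 0.781x1 + 0.351x2 + 0.025x3 + 0.016x4 s.t.:
  1x1 + 1x2 + 0.02x3 + 0.06x4 ≥ 2.44   (fines)
  1x1 + 1x2 ≥ 1.42   (binder content)
  x1, x2, x3, x4 ≥ 0.
At the optimum only metakaolin, recycled aggregate are positive (silica fume, crushed granite = 0). There the fines and binder content constraints are tight.
Solving gives x2 = 1.42, x4 = 17.
Hence cost = 0.351·1.42 + 0.016·17 = €0.77042.

€0.770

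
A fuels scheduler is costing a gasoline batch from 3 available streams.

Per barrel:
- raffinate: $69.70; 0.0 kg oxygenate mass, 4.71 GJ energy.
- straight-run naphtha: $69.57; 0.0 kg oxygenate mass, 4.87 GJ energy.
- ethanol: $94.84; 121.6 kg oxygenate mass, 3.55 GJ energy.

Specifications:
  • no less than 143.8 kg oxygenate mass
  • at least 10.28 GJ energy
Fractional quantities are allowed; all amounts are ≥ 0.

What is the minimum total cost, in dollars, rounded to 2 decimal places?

Set it up as a linear program. Let x1 = barrels of raffinate, x2 = barrels of straight-run naphtha, x3 = barrels of ethanol.
Minimize 69.7x1 + 69.57x2 + 94.84x3 s.t.:
  121.6x3 ≥ 143.8   (oxygenate mass)
  4.71x1 + 4.87x2 + 3.55x3 ≥ 10.28   (energy)
  x1, x2, x3 ≥ 0.
The minimum-cost mix takes nothing from raffinate — only straight-run naphtha, ethanol. Binding constraints: oxygenate mass and energy.
So straight-run naphtha = 1.2488 barrels, ethanol = 1.1826 barrels.
Objective = 69.57·1.2488 + 94.84·1.1826 = 199.0368.

$199.04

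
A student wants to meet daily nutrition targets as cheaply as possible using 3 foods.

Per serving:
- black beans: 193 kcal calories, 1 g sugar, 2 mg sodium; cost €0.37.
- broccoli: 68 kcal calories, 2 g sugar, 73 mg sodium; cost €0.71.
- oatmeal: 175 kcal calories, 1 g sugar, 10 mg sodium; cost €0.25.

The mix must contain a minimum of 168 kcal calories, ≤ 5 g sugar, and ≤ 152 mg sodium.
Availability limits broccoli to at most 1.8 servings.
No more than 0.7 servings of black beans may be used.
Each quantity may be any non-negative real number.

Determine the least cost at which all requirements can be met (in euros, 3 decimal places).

€0.240

Let x1 = servings of black beans, x2 = servings of broccoli, x3 = servings of oatmeal.
Minimise 0.37x1 + 0.71x2 + 0.25x3 s.t.:
  193x1 + 68x2 + 175x3 ≥ 168   (calories)
  1x1 + 2x2 + 1x3 ≤ 5   (sugar)
  2x1 + 73x2 + 10x3 ≤ 152   (sodium)
  x2 ≤ 1.8
  x1 ≤ 0.7
  x1, x2, x3 ≥ 0.
The minimum-cost mix takes nothing from black beans, broccoli — only oatmeal. There the calories constraint is tight.
That vertex is x3 = 0.96.
Hence cost = 0.25·0.96 = €0.24000.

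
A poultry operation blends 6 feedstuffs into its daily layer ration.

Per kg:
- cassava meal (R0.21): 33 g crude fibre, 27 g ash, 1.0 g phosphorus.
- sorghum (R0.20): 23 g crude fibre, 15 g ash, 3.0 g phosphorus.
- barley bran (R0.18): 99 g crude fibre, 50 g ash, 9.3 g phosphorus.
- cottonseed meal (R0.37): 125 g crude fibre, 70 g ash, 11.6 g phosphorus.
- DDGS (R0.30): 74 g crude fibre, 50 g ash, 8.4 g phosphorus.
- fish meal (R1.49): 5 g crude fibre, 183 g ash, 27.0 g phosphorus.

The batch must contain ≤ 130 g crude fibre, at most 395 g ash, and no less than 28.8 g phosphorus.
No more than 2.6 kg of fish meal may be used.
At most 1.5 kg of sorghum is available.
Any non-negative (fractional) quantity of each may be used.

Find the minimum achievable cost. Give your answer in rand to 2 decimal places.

R1.16

Let x1 = kg of cassava meal, x2 = kg of sorghum, x3 = kg of barley bran, x4 = kg of cottonseed meal, x5 = kg of DDGS, x6 = kg of fish meal.
min 0.21x1 + 0.2x2 + 0.18x3 + 0.37x4 + 0.3x5 + 1.49x6 subject to:
  33x1 + 23x2 + 99x3 + 125x4 + 74x5 + 5x6 ≤ 130   (crude fibre)
  27x1 + 15x2 + 50x3 + 70x4 + 50x5 + 183x6 ≤ 395   (ash)
  1x1 + 3x2 + 9.3x3 + 11.6x4 + 8.4x5 + 27x6 ≥ 28.8   (phosphorus)
  x6 ≤ 2.6
  x2 ≤ 1.5
  x1, x2, x3, x4, x5, x6 ≥ 0.
The optimal basis is {barley bran, fish meal}; cassava meal, sorghum, cottonseed meal, DDGS drop out. Binding constraints: crude fibre and phosphorus.
So barley bran = 1.282 kg, fish meal = 0.6252 kg.
Cost = 0.18·1.282 + 1.49·0.6252 = 1.1623.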